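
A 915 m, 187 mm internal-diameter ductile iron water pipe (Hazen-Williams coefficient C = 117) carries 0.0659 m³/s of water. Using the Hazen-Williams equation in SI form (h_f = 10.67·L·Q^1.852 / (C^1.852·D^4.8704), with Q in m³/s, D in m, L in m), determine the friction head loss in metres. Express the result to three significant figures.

h_f = 10.67·915·0.0659^1.852 / (117^1.852·0.187^4.8704) = 32.98 m

h_f ≈ 33.0 m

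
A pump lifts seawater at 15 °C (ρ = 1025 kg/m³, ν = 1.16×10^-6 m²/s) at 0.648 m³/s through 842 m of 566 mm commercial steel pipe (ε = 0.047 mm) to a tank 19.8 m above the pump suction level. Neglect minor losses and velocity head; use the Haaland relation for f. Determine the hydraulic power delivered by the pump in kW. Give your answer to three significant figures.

V = 4Q/(πD²) = 2.575 m/s; Re = 1.26×10^6; ε/D = 8.30×10^-5; f = 0.01282
h_f = f(L/D)V²/2g = 6.448 m
Total head H = z + h_f = 19.8 + 6.448 = 26.25 m
P_hyd = ρgQH = 1025·9.81·0.648·26.25 = 171.0 kW

P_hyd ≈ 171 kW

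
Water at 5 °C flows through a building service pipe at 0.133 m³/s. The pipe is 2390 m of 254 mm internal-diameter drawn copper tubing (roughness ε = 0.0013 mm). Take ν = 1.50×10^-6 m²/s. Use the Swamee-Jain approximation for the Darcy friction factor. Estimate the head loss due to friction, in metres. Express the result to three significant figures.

h_f ≈ 44.4 m

V = 4Q/(πD²) = 4·0.133/(π·0.254²) = 2.625 m/s
Re = VD/ν = 2.625·0.254/1.50×10^-6 = 4.44×10^5 → turbulent
ε/D = 0.0013/254 = 5.12×10^-6
Swamee-Jain: f = 0.01345
h_f = f(L/D)V²/(2g) = 0.01345·(2390/0.254)·2.625²/(2·9.81) = 44.43 m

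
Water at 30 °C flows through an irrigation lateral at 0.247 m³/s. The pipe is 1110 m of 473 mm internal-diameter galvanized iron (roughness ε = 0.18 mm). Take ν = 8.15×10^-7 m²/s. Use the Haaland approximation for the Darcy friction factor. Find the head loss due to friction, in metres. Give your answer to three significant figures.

V = 4Q/(πD²) = 4·0.247/(π·0.473²) = 1.406 m/s
Re = VD/ν = 1.406·0.473/8.15×10^-7 = 8.16×10^5 → turbulent
ε/D = 0.18/473 = 3.81×10^-4
Haaland: f = 0.01640
h_f = f(L/D)V²/(2g) = 0.01640·(1110/0.473)·1.406²/(2·9.81) = 3.876 m

h_f ≈ 3.88 m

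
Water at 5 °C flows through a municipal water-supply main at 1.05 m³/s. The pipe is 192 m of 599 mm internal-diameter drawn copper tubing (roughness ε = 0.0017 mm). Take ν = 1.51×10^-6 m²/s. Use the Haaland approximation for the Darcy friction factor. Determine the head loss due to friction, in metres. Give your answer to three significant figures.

h_f ≈ 2.48 m

V = 4Q/(πD²) = 4·1.05/(π·0.599²) = 3.726 m/s
Re = VD/ν = 3.726·0.599/1.51×10^-6 = 1.48×10^6 → turbulent
ε/D = 0.0017/599 = 2.84×10^-6
Haaland: f = 0.01092
h_f = f(L/D)V²/(2g) = 0.01092·(192/0.599)·3.726²/(2·9.81) = 2.477 m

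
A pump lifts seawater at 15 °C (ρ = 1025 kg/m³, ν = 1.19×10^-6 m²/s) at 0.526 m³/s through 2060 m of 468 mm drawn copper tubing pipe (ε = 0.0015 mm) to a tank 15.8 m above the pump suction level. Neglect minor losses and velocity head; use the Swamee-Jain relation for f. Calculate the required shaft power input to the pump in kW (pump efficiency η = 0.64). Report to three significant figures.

P_shaft ≈ 327 kW

V = 4Q/(πD²) = 3.058 m/s; Re = 1.20×10^6; ε/D = 3.21×10^-6; f = 0.01135
h_f = f(L/D)V²/2g = 23.80 m
Total head H = z + h_f = 15.8 + 23.80 = 39.60 m
P_hyd = ρgQH = 1025·9.81·0.526·39.60 = 209.4 kW
P_shaft = P_hyd/η = 209.4/0.64 = 327.3 kW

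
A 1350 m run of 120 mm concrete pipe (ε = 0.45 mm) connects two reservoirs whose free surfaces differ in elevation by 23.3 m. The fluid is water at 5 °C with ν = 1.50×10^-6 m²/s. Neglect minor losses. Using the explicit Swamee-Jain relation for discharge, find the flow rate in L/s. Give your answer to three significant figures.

Swamee-Jain (Type II): Q = -0.965·√(gD⁵h_f/L)·ln[ε/(3.7D) + √(3.17ν²L/(gD³h_f))]
√(gD⁵h_f/L) = √(9.81·0.120⁵·23.3/1350) = 0.002053
ε/(3.7D) = 0.00101; √(3.17ν²L/(gD³h_f)) = 1.56×10^-4
Q = -0.965·0.002053·ln(0.001170) = 0.01337 m³/s
Check: V = 1.18 m/s, Re = 9.46×10^4, f = 0.02934, h_f = 23.5 m ≈ 23.3 m ✓

Q ≈ 13.4 L/s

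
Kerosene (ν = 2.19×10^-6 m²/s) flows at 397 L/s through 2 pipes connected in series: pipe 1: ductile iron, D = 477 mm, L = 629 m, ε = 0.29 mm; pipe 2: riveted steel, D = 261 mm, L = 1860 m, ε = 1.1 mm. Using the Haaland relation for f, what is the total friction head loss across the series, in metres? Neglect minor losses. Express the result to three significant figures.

H ≈ 587 m

Pipe 1: V = 2.222 m/s, Re = 4.84×10^5, ε/D = 6.08×10^-4, f = 0.01825, h_1 = f(L/D)V²/2g = 6.055 m
Pipe 2: V = 7.420 m/s, Re = 8.84×10^5, ε/D = 0.00421, f = 0.02902, h_2 = f(L/D)V²/2g = 580.5 m
Series → Q common, losses add: H = Σh = 586.5 m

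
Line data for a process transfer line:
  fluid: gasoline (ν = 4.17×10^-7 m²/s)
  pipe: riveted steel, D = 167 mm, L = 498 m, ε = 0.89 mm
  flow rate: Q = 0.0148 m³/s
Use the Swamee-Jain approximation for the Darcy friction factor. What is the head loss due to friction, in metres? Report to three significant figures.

V = 4Q/(πD²) = 4·0.0148/(π·0.167²) = 0.6757 m/s
Re = VD/ν = 0.6757·0.167/4.17×10^-7 = 2.71×10^5 → turbulent
ε/D = 0.89/167 = 0.00533
Swamee-Jain: f = 0.03144
h_f = f(L/D)V²/(2g) = 0.03144·(498/0.167)·0.6757²/(2·9.81) = 2.182 m

h_f ≈ 2.18 m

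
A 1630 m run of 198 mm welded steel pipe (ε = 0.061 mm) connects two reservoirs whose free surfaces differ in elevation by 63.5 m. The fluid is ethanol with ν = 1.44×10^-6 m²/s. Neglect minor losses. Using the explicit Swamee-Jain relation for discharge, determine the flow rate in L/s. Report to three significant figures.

Q ≈ 93.1 L/s

Swamee-Jain (Type II): Q = -0.965·√(gD⁵h_f/L)·ln[ε/(3.7D) + √(3.17ν²L/(gD³h_f))]
√(gD⁵h_f/L) = √(9.81·0.198⁵·63.5/1630) = 0.01078
ε/(3.7D) = 8.33×10^-5; √(3.17ν²L/(gD³h_f)) = 4.71×10^-5
Q = -0.965·0.01078·ln(1.303×10^-4) = 0.09309 m³/s
Check: V = 3.02 m/s, Re = 4.16×10^5, f = 0.01666, h_f = 63.9 m ≈ 63.5 m ✓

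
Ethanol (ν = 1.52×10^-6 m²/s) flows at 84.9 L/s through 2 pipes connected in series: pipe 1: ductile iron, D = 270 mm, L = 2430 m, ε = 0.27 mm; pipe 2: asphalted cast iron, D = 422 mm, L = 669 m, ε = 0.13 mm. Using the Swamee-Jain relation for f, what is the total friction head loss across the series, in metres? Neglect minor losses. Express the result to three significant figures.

Pipe 1: V = 1.483 m/s, Re = 2.63×10^5, ε/D = 0.00100, f = 0.02087, h_1 = f(L/D)V²/2g = 21.05 m
Pipe 2: V = 0.6070 m/s, Re = 1.69×10^5, ε/D = 3.08×10^-4, f = 0.01820, h_2 = f(L/D)V²/2g = 0.5419 m
Series → Q common, losses add: H = Σh = 21.60 m

H ≈ 21.6 m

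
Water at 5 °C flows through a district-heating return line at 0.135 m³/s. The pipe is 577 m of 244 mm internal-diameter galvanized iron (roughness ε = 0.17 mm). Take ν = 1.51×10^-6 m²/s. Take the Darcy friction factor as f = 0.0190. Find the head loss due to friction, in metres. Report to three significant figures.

h_f ≈ 19.1 m

V = 4Q/(πD²) = 4·0.135/(π·0.244²) = 2.887 m/s
h_f = f(L/D)V²/(2g) = 0.01900·(577/0.244)·2.887²/(2·9.81) = 19.09 m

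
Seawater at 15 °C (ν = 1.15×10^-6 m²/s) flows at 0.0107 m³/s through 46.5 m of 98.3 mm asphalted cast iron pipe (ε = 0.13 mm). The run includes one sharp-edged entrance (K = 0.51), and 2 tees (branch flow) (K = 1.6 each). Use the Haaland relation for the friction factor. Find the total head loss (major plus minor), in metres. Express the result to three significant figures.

V = 4Q/(πD²) = 1.410 m/s; V²/2g = 0.1013 m
Re = 1.21×10^5, ε/D = 0.00132 → f = 0.02273 (Haaland)
Major: h_f = f(L/D)·V²/2g = 0.02273·473.0·0.1013 = 1.089 m
Minor: ΣK = 3.71; h_m = ΣK·V²/2g = 0.3759 m
Total H_L = 1.089 + 0.3759 = 1.465 m

H_L ≈ 1.47 m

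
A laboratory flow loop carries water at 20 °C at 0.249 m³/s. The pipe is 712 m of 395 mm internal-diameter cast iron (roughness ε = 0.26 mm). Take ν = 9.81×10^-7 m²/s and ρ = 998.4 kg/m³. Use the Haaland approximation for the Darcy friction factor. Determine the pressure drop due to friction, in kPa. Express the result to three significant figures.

V = 4Q/(πD²) = 4·0.249/(π·0.395²) = 2.032 m/s
Re = VD/ν = 2.032·0.395/9.81×10^-7 = 8.18×10^5 → turbulent
ε/D = 0.26/395 = 6.58×10^-4
Haaland: f = 0.01825
h_f = f(L/D)V²/(2g) = 0.01825·(712/0.395)·2.032²/(2·9.81) = 6.924 m
Δp = ρg·h_f = 998.4·9.81·6.924 = 67.81 kPa

Δp ≈ 67.8 kPa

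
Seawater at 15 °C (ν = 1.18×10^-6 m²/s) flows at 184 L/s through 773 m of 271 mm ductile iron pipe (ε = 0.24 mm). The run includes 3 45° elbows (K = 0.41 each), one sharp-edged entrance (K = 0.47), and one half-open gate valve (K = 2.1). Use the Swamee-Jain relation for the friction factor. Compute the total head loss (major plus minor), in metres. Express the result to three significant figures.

V = 4Q/(πD²) = 3.190 m/s; V²/2g = 0.5187 m
Re = 7.33×10^5, ε/D = 8.86×10^-4 → f = 0.01962 (Swamee-Jain)
Major: h_f = f(L/D)·V²/2g = 0.01962·2852·0.5187 = 29.03 m
Minor: ΣK = 3.80; h_m = ΣK·V²/2g = 1.971 m
Total H_L = 29.03 + 1.971 = 31.00 m

H_L ≈ 31.0 m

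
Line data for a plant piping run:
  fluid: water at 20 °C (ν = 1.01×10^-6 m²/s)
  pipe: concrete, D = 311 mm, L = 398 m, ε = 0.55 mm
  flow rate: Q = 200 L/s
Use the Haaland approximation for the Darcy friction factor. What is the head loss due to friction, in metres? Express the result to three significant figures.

V = 4Q/(πD²) = 4·0.200/(π·0.311²) = 2.633 m/s
Re = VD/ν = 2.633·0.311/1.01×10^-6 = 8.11×10^5 → turbulent
ε/D = 0.55/311 = 0.00177
Haaland: f = 0.02294
h_f = f(L/D)V²/(2g) = 0.02294·(398/0.311)·2.633²/(2·9.81) = 10.37 m

h_f ≈ 10.4 m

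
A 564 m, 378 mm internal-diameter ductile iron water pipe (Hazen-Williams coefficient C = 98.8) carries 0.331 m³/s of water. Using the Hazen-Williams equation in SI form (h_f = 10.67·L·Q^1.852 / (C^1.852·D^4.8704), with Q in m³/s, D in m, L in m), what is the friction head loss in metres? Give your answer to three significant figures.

h_f = 10.67·564·0.331^1.852 / (98.8^1.852·0.378^4.8704) = 17.93 m

h_f ≈ 17.9 m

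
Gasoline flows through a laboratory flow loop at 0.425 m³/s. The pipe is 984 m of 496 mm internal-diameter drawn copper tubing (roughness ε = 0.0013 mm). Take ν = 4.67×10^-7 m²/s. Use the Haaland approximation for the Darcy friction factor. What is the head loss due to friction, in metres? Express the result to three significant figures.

V = 4Q/(πD²) = 4·0.425/(π·0.496²) = 2.200 m/s
Re = VD/ν = 2.200·0.496/4.67×10^-7 = 2.34×10^6 → turbulent
ε/D = 0.0013/496 = 2.62×10^-6
Haaland: f = 0.01017
h_f = f(L/D)V²/(2g) = 0.01017·(984/0.496)·2.200²/(2·9.81) = 4.976 m

h_f ≈ 4.98 m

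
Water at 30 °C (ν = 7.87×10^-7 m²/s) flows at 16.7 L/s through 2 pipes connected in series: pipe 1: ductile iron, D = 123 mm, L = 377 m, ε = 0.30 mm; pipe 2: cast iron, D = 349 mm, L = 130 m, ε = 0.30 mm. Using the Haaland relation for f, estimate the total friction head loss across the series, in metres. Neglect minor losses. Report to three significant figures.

H ≈ 7.85 m

Pipe 1: V = 1.405 m/s, Re = 2.20×10^5, ε/D = 0.00244, f = 0.02539, h_1 = f(L/D)V²/2g = 7.833 m
Pipe 2: V = 0.1746 m/s, Re = 7.74×10^4, ε/D = 8.60×10^-4, f = 0.02206, h_2 = f(L/D)V²/2g = 0.01276 m
Series → Q common, losses add: H = Σh = 7.846 m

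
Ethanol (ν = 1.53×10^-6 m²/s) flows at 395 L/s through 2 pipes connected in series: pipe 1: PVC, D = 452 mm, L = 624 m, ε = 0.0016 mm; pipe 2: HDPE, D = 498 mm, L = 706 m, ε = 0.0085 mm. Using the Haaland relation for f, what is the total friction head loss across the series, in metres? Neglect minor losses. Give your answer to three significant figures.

Pipe 1: V = 2.462 m/s, Re = 7.27×10^5, ε/D = 3.54×10^-6, f = 0.01228, h_1 = f(L/D)V²/2g = 5.236 m
Pipe 2: V = 2.028 m/s, Re = 6.60×10^5, ε/D = 1.71×10^-5, f = 0.01268, h_2 = f(L/D)V²/2g = 3.768 m
Series → Q common, losses add: H = Σh = 9.004 m

H ≈ 9.00 m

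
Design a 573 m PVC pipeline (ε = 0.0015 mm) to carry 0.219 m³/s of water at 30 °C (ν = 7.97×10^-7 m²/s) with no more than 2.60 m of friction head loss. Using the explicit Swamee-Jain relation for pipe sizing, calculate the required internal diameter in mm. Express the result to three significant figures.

D ≈ 406 mm

Swamee-Jain (Type III): D = 0.66·[ε^1.25·(LQ²/(gh_f))^4.75 + ν·Q^9.4·(L/(gh_f))^5.2]^0.04
LQ²/(gh_f) = 1.077; L/(gh_f) = 22.47
Term 1 = ε^1.25·(…)^4.75 = 7.48×10^-8; Term 2 = ν·Q^9.4·(…)^5.2 = 5.36×10^-6
D = 0.66·(7.48×10^-8 + 5.36×10^-6)^0.04 = 0.4064 m = 406 mm
Check: V = 1.69 m/s, Re = 8.61×10^5, f = 0.01199, h_f = 2.46 m ≈ 2.60 m ✓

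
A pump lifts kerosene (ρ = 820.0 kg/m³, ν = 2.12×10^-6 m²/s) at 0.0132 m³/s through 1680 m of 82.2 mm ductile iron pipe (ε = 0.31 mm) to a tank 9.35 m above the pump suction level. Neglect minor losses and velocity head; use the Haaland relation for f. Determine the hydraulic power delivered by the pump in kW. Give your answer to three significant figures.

P_hyd ≈ 20.9 kW

V = 4Q/(πD²) = 2.487 m/s; Re = 9.64×10^4; ε/D = 0.00377; f = 0.02904
h_f = f(L/D)V²/2g = 187.1 m
Total head H = z + h_f = 9.35 + 187.1 = 196.5 m
P_hyd = ρgQH = 820.0·9.81·0.0132·196.5 = 20.86 kW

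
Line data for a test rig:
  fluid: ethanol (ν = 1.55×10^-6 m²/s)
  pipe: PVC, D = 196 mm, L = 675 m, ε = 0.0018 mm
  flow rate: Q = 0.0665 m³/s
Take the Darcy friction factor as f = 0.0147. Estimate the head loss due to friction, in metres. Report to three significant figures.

h_f ≈ 12.5 m

V = 4Q/(πD²) = 4·0.0665/(π·0.196²) = 2.204 m/s
h_f = f(L/D)V²/(2g) = 0.01470·(675/0.196)·2.204²/(2·9.81) = 12.53 m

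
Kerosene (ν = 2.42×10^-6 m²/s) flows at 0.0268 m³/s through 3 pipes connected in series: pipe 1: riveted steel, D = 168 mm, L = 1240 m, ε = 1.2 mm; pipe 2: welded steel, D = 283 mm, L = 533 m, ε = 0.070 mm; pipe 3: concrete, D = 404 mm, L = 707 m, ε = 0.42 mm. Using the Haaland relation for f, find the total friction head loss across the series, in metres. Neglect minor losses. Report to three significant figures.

Pipe 1: V = 1.209 m/s, Re = 8.39×10^4, ε/D = 0.00714, f = 0.03481, h_1 = f(L/D)V²/2g = 19.14 m
Pipe 2: V = 0.4261 m/s, Re = 4.98×10^4, ε/D = 2.47×10^-4, f = 0.02147, h_2 = f(L/D)V²/2g = 0.3742 m
Pipe 3: V = 0.2091 m/s, Re = 3.49×10^4, ε/D = 0.00104, f = 0.02511, h_3 = f(L/D)V²/2g = 0.09790 m
Series → Q common, losses add: H = Σh = 19.61 m

H ≈ 19.6 m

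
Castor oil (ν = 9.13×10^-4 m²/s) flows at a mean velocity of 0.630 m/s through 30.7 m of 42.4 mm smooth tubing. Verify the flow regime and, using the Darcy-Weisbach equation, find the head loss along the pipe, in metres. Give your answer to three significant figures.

Re = VD/ν = 0.630·0.04240/9.13×10^-4 = 29.3 → laminar (Re < 2300)
f = 64/Re = 2.187
h_f = f(L/D)V²/(2g) = 2.187·(30.7/0.04240)·0.630²/(2·9.81) = 32.04 m

h_f ≈ 32.0 m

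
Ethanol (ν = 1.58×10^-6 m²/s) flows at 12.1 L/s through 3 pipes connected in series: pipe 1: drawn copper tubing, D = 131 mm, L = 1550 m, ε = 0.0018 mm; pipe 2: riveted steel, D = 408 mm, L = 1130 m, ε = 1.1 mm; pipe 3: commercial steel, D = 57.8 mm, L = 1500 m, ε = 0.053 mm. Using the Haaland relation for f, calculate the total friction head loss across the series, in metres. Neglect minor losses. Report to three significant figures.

Pipe 1: V = 0.8977 m/s, Re = 7.44×10^4, ε/D = 1.37×10^-5, f = 0.01902, h_1 = f(L/D)V²/2g = 9.243 m
Pipe 2: V = 0.09255 m/s, Re = 2.39×10^4, ε/D = 0.00270, f = 0.02997, h_2 = f(L/D)V²/2g = 0.03624 m
Pipe 3: V = 4.611 m/s, Re = 1.69×10^5, ε/D = 9.17×10^-4, f = 0.02079, h_3 = f(L/D)V²/2g = 584.8 m
Series → Q common, losses add: H = Σh = 594.1 m

H ≈ 594 m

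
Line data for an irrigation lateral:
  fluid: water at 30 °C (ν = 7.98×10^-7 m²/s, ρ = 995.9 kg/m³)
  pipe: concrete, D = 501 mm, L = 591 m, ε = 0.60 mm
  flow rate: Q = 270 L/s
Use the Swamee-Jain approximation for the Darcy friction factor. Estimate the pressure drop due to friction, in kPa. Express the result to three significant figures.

Δp ≈ 23.1 kPa

V = 4Q/(πD²) = 4·0.270/(π·0.501²) = 1.370 m/s
Re = VD/ν = 1.370·0.501/7.98×10^-7 = 8.60×10^5 → turbulent
ε/D = 0.60/501 = 0.00120
Swamee-Jain: f = 0.02093
h_f = f(L/D)V²/(2g) = 0.02093·(591/0.501)·1.370²/(2·9.81) = 2.361 m
Δp = ρg·h_f = 995.9·9.81·2.361 = 23.06 kPa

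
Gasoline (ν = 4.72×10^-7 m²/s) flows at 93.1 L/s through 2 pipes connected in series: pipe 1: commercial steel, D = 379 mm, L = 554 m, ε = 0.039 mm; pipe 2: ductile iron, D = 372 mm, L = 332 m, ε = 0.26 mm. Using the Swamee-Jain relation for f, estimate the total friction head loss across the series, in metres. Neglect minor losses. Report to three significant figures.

H ≈ 1.34 m

Pipe 1: V = 0.8252 m/s, Re = 6.63×10^5, ε/D = 1.03×10^-4, f = 0.01407, h_1 = f(L/D)V²/2g = 0.7139 m
Pipe 2: V = 0.8566 m/s, Re = 6.75×10^5, ε/D = 6.99×10^-4, f = 0.01872, h_2 = f(L/D)V²/2g = 0.6247 m
Series → Q common, losses add: H = Σh = 1.339 m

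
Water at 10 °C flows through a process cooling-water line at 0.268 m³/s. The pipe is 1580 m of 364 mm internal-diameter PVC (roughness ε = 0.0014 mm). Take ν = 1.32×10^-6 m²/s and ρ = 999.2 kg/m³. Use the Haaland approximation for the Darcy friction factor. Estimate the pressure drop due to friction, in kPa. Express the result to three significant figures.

V = 4Q/(πD²) = 4·0.268/(π·0.364²) = 2.575 m/s
Re = VD/ν = 2.575·0.364/1.32×10^-6 = 7.10×10^5 → turbulent
ε/D = 0.0014/364 = 3.85×10^-6
Haaland: f = 0.01233
h_f = f(L/D)V²/(2g) = 0.01233·(1580/0.364)·2.575²/(2·9.81) = 18.10 m
Δp = ρg·h_f = 999.2·9.81·18.10 = 177.4 kPa

Δp ≈ 177 kPa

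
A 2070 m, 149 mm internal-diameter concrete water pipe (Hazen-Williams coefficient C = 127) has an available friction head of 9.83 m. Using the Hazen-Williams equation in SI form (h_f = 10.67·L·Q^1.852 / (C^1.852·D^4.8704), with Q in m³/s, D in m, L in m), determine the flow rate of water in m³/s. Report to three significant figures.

Q ≈ 0.0132 m³/s

Rearranging: Q = [h_f·C^1.852·D^4.8704 / (10.67·L)]^(1/1.852)
Q = [9.83·127^1.852·0.149^4.8704 / (10.67·2070)]^0.540 = 0.01317 m³/s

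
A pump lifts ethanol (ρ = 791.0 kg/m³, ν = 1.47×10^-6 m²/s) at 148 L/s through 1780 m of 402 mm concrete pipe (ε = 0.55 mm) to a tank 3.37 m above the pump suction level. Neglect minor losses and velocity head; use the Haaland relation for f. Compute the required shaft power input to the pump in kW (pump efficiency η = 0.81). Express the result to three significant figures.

P_shaft ≈ 14.3 kW

V = 4Q/(πD²) = 1.166 m/s; Re = 3.19×10^5; ε/D = 0.00137; f = 0.02191
h_f = f(L/D)V²/2g = 6.725 m
Total head H = z + h_f = 3.37 + 6.725 = 10.09 m
P_hyd = ρgQH = 791.0·9.81·0.148·10.09 = 11.59 kW
P_shaft = P_hyd/η = 11.59/0.81 = 14.31 kW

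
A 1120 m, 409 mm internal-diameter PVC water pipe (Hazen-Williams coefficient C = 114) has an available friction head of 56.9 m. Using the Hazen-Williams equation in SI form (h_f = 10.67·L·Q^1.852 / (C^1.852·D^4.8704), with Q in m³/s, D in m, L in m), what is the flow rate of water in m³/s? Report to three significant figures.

Rearranging: Q = [h_f·C^1.852·D^4.8704 / (10.67·L)]^(1/1.852)
Q = [56.9·114^1.852·0.409^4.8704 / (10.67·1120)]^0.540 = 0.6052 m³/s

Q ≈ 0.605 m³/s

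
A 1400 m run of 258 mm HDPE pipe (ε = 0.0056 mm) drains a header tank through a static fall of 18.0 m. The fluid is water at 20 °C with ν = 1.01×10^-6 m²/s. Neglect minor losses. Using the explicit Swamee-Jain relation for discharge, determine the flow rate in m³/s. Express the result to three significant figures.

Swamee-Jain (Type II): Q = -0.965·√(gD⁵h_f/L)·ln[ε/(3.7D) + √(3.17ν²L/(gD³h_f))]
√(gD⁵h_f/L) = √(9.81·0.258⁵·18.0/1400) = 0.01201
ε/(3.7D) = 5.87×10^-6; √(3.17ν²L/(gD³h_f)) = 3.86×10^-5
Q = -0.965·0.01201·ln(4.450×10^-5) = 0.1161 m³/s
Check: V = 2.22 m/s, Re = 5.67×10^5, f = 0.01317, h_f = 18.0 m ≈ 18.0 m ✓

Q ≈ 0.116 m³/s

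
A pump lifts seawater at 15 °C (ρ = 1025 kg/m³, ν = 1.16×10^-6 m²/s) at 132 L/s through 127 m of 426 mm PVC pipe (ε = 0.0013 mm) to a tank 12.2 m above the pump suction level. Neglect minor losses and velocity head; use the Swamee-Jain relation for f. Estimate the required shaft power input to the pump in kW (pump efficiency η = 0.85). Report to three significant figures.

V = 4Q/(πD²) = 0.9261 m/s; Re = 3.40×10^5; ε/D = 3.05×10^-6; f = 0.01408
h_f = f(L/D)V²/2g = 0.1835 m
Total head H = z + h_f = 12.2 + 0.1835 = 12.38 m
P_hyd = ρgQH = 1025·9.81·0.132·12.38 = 16.44 kW
P_shaft = P_hyd/η = 16.44/0.85 = 19.34 kW

P_shaft ≈ 19.3 kW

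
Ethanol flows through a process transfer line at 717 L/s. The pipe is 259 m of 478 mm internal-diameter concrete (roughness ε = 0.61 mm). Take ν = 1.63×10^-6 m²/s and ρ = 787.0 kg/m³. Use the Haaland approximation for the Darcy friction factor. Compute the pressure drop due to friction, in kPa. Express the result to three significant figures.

Δp ≈ 71.8 kPa

V = 4Q/(πD²) = 4·0.717/(π·0.478²) = 3.996 m/s
Re = VD/ν = 3.996·0.478/1.63×10^-6 = 1.17×10^6 → turbulent
ε/D = 0.61/478 = 0.00128
Haaland: f = 0.02109
h_f = f(L/D)V²/(2g) = 0.02109·(259/0.478)·3.996²/(2·9.81) = 9.297 m
Δp = ρg·h_f = 787.0·9.81·9.297 = 71.78 kPa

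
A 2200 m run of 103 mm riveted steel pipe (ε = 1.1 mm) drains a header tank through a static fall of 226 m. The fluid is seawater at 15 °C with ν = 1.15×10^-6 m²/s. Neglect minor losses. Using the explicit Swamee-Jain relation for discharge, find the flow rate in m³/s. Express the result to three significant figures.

Swamee-Jain (Type II): Q = -0.965·√(gD⁵h_f/L)·ln[ε/(3.7D) + √(3.17ν²L/(gD³h_f))]
√(gD⁵h_f/L) = √(9.81·0.103⁵·226/2200) = 0.003418
ε/(3.7D) = 0.00289; √(3.17ν²L/(gD³h_f)) = 6.17×10^-5
Q = -0.965·0.003418·ln(0.002948) = 0.01922 m³/s
Check: V = 2.31 m/s, Re = 2.07×10^5, f = 0.03919, h_f = 227 m ≈ 226 m ✓

Q ≈ 0.0192 m³/s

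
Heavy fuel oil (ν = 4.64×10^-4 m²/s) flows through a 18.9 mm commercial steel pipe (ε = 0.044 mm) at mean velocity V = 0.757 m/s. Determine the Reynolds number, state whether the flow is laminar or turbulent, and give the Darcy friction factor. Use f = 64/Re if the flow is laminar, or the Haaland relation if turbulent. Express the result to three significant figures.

Re = VD/ν = 0.7570·0.0189/4.64×10^-4 = 30.8
Re < 2300 → laminar → f = 64/Re = 2.076

Re ≈ 30.8; laminar; f = 64/Re ≈ 2.08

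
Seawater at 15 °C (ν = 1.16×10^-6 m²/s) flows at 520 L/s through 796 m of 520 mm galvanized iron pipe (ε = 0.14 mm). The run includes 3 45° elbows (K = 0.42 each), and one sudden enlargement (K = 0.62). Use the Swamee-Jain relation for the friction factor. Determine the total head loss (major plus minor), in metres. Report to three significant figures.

H_L ≈ 7.78 m

V = 4Q/(πD²) = 2.449 m/s; V²/2g = 0.3056 m
Re = 1.10×10^6, ε/D = 2.69×10^-4 → f = 0.01541 (Swamee-Jain)
Major: h_f = f(L/D)·V²/2g = 0.01541·1531·0.3056 = 7.208 m
Minor: ΣK = 1.88; h_m = ΣK·V²/2g = 0.5745 m
Total H_L = 7.208 + 0.5745 = 7.782 m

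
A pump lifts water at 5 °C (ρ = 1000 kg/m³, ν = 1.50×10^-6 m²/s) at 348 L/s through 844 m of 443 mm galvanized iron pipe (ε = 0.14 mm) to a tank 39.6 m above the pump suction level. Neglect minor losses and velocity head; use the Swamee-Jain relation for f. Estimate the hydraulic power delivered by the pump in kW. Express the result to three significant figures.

P_hyd ≈ 163 kW

V = 4Q/(πD²) = 2.258 m/s; Re = 6.67×10^5; ε/D = 3.16×10^-4; f = 0.01621
h_f = f(L/D)V²/2g = 8.025 m
Total head H = z + h_f = 39.6 + 8.025 = 47.62 m
P_hyd = ρgQH = 1000·9.81·0.348·47.62 = 162.6 kW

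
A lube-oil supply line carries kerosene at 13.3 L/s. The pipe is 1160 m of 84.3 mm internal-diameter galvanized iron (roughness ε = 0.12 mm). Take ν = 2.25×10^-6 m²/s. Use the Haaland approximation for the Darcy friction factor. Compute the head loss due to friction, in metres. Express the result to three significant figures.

V = 4Q/(πD²) = 4·0.0133/(π·0.0843²) = 2.383 m/s
Re = VD/ν = 2.383·0.0843/2.25×10^-6 = 8.93×10^4 → turbulent
ε/D = 0.12/84.3 = 0.00142
Haaland: f = 0.02354
h_f = f(L/D)V²/(2g) = 0.02354·(1160/0.0843)·2.383²/(2·9.81) = 93.74 m

h_f ≈ 93.7 m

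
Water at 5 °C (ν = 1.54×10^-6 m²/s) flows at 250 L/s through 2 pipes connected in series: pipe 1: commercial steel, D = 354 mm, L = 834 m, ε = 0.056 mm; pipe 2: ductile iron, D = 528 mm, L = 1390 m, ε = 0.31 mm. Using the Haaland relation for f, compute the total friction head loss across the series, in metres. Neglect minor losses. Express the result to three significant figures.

Pipe 1: V = 2.540 m/s, Re = 5.84×10^5, ε/D = 1.58×10^-4, f = 0.01468, h_1 = f(L/D)V²/2g = 11.37 m
Pipe 2: V = 1.142 m/s, Re = 3.91×10^5, ε/D = 5.87×10^-4, f = 0.01830, h_2 = f(L/D)V²/2g = 3.201 m
Series → Q common, losses add: H = Σh = 14.57 m

H ≈ 14.6 m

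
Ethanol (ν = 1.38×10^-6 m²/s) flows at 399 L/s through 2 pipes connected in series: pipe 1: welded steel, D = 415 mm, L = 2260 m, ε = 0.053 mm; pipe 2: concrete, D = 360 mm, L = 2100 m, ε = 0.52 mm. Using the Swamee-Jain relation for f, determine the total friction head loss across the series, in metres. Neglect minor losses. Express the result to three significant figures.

Pipe 1: V = 2.950 m/s, Re = 8.87×10^5, ε/D = 1.28×10^-4, f = 0.01402, h_1 = f(L/D)V²/2g = 33.87 m
Pipe 2: V = 3.920 m/s, Re = 1.02×10^6, ε/D = 0.00144, f = 0.02183, h_2 = f(L/D)V²/2g = 99.72 m
Series → Q common, losses add: H = Σh = 133.6 m

H ≈ 134 m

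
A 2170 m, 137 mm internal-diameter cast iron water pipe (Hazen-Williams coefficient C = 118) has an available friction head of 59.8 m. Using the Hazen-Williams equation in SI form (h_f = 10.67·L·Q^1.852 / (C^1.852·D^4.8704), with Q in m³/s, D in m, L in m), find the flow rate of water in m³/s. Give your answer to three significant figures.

Rearranging: Q = [h_f·C^1.852·D^4.8704 / (10.67·L)]^(1/1.852)
Q = [59.8·118^1.852·0.137^4.8704 / (10.67·2170)]^0.540 = 0.02537 m³/s

Q ≈ 0.0254 m³/s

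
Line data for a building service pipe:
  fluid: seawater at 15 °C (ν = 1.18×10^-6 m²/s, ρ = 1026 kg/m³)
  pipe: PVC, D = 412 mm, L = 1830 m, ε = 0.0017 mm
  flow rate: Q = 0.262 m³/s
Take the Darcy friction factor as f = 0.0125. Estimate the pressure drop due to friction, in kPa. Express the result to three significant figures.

V = 4Q/(πD²) = 4·0.262/(π·0.412²) = 1.965 m/s
h_f = f(L/D)V²/(2g) = 0.01250·(1830/0.412)·1.965²/(2·9.81) = 10.93 m
Δp = ρg·h_f = 1026·9.81·10.93 = 110.0 kPa

Δp ≈ 110 kPa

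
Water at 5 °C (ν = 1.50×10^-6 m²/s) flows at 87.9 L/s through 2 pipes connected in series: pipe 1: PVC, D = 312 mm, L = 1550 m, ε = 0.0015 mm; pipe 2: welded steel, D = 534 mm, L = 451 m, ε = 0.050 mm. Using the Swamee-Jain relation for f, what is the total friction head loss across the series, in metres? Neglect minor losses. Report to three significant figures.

Pipe 1: V = 1.150 m/s, Re = 2.39×10^5, ε/D = 4.81×10^-6, f = 0.01505, h_1 = f(L/D)V²/2g = 5.039 m
Pipe 2: V = 0.3925 m/s, Re = 1.40×10^5, ε/D = 9.36×10^-5, f = 0.01734, h_2 = f(L/D)V²/2g = 0.1150 m
Series → Q common, losses add: H = Σh = 5.154 m

H ≈ 5.15 m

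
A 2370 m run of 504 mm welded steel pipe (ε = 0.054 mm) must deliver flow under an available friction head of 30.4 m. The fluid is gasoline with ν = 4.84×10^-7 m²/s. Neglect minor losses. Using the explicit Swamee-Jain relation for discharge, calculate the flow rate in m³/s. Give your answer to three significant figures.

Q ≈ 0.632 m³/s

Swamee-Jain (Type II): Q = -0.965·√(gD⁵h_f/L)·ln[ε/(3.7D) + √(3.17ν²L/(gD³h_f))]
√(gD⁵h_f/L) = √(9.81·0.504⁵·30.4/2370) = 0.06397
ε/(3.7D) = 2.90×10^-5; √(3.17ν²L/(gD³h_f)) = 6.79×10^-6
Q = -0.965·0.06397·ln(3.575×10^-5) = 0.6321 m³/s
Check: V = 3.17 m/s, Re = 3.30×10^6, f = 0.01271, h_f = 30.6 m ≈ 30.4 m ✓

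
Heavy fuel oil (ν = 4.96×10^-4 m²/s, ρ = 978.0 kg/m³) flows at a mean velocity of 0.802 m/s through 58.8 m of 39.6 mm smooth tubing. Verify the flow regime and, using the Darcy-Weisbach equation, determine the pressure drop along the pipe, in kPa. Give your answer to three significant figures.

Δp ≈ 467 kPa

Re = VD/ν = 0.802·0.03960/4.96×10^-4 = 64.0 → laminar (Re < 2300)
f = 64/Re = 0.9995
h_f = f(L/D)V²/(2g) = 0.9995·(58.8/0.03960)·0.802²/(2·9.81) = 48.65 m
Δp = ρg·h_f = 978.0·9.81·48.65 = 466.8 kPa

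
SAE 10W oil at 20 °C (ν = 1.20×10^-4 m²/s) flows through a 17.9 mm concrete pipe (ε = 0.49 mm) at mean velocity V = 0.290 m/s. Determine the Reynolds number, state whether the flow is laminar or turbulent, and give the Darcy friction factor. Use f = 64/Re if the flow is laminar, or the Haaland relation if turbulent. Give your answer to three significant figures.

Re ≈ 43.3; laminar; f = 64/Re ≈ 1.48

Re = VD/ν = 0.2900·0.0179/1.20×10^-4 = 43.3
Re < 2300 → laminar → f = 64/Re = 1.479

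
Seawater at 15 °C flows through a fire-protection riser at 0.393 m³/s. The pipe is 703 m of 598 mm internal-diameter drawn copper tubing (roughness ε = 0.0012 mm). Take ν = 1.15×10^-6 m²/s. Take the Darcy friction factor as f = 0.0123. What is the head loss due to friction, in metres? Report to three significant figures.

V = 4Q/(πD²) = 4·0.393/(π·0.598²) = 1.399 m/s
h_f = f(L/D)V²/(2g) = 0.01230·(703/0.598)·1.399²/(2·9.81) = 1.443 m

h_f ≈ 1.44 m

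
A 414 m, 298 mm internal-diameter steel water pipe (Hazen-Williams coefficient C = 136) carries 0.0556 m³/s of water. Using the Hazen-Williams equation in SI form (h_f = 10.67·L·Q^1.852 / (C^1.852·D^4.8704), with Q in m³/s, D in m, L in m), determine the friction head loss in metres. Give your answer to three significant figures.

h_f ≈ 0.852 m

h_f = 10.67·414·0.0556^1.852 / (136^1.852·0.298^4.8704) = 0.8521 m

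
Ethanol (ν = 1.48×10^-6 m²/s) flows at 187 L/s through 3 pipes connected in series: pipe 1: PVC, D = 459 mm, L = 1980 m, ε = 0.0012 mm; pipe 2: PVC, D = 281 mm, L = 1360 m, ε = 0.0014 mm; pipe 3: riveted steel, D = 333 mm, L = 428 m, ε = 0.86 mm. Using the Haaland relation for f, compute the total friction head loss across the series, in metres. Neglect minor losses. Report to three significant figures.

H ≈ 40.3 m

Pipe 1: V = 1.130 m/s, Re = 3.50×10^5, ε/D = 2.61×10^-6, f = 0.01396, h_1 = f(L/D)V²/2g = 3.919 m
Pipe 2: V = 3.015 m/s, Re = 5.73×10^5, ε/D = 4.98×10^-6, f = 0.01281, h_2 = f(L/D)V²/2g = 28.74 m
Pipe 3: V = 2.147 m/s, Re = 4.83×10^5, ε/D = 0.00258, f = 0.02543, h_3 = f(L/D)V²/2g = 7.679 m
Series → Q common, losses add: H = Σh = 40.34 m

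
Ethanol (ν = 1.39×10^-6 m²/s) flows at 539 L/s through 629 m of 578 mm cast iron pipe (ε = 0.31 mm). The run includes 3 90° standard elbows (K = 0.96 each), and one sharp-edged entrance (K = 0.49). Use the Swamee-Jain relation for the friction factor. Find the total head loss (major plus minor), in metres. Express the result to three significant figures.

V = 4Q/(πD²) = 2.054 m/s; V²/2g = 0.2151 m
Re = 8.54×10^5, ε/D = 5.36×10^-4 → f = 0.01762 (Swamee-Jain)
Major: h_f = f(L/D)·V²/2g = 0.01762·1088·0.2151 = 4.125 m
Minor: ΣK = 3.37; h_m = ΣK·V²/2g = 0.7248 m
Total H_L = 4.125 + 0.7248 = 4.850 m

H_L ≈ 4.85 m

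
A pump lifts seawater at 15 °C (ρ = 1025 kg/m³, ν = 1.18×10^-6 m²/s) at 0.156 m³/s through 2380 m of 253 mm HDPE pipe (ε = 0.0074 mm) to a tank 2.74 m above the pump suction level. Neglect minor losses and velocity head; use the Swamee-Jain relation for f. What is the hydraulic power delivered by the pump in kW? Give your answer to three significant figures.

V = 4Q/(πD²) = 3.103 m/s; Re = 6.65×10^5; ε/D = 2.92×10^-5; f = 0.01298
h_f = f(L/D)V²/2g = 59.93 m
Total head H = z + h_f = 2.74 + 59.93 = 62.67 m
P_hyd = ρgQH = 1025·9.81·0.156·62.67 = 98.31 kW

P_hyd ≈ 98.3 kW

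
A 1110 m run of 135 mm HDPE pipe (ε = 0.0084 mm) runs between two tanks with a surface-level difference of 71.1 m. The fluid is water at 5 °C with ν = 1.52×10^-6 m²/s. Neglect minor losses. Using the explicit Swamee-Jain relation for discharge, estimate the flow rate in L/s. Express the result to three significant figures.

Q ≈ 48.0 L/s

Swamee-Jain (Type II): Q = -0.965·√(gD⁵h_f/L)·ln[ε/(3.7D) + √(3.17ν²L/(gD³h_f))]
√(gD⁵h_f/L) = √(9.81·0.135⁵·71.1/1110) = 0.005308
ε/(3.7D) = 1.68×10^-5; √(3.17ν²L/(gD³h_f)) = 6.88×10^-5
Q = -0.965·0.005308·ln(8.564×10^-5) = 0.04797 m³/s
Check: V = 3.35 m/s, Re = 2.98×10^5, f = 0.01508, h_f = 71.0 m ≈ 71.1 m ✓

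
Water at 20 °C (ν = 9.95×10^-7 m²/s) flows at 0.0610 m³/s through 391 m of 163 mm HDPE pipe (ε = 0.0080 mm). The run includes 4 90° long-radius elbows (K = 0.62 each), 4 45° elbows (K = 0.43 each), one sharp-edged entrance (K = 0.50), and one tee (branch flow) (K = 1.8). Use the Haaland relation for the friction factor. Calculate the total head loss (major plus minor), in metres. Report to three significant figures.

H_L ≈ 17.2 m

V = 4Q/(πD²) = 2.923 m/s; V²/2g = 0.4355 m
Re = 4.79×10^5, ε/D = 4.91×10^-5 → f = 0.01375 (Haaland)
Major: h_f = f(L/D)·V²/2g = 0.01375·2399·0.4355 = 14.36 m
Minor: ΣK = 6.50; h_m = ΣK·V²/2g = 2.831 m
Total H_L = 14.36 + 2.831 = 17.19 m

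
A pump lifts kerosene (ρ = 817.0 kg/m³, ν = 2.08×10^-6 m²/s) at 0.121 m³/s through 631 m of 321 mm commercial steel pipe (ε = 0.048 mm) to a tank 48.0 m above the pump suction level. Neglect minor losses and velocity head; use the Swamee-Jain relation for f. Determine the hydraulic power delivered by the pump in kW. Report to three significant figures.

P_hyd ≈ 50.1 kW

V = 4Q/(πD²) = 1.495 m/s; Re = 2.31×10^5; ε/D = 1.50×10^-4; f = 0.01644
h_f = f(L/D)V²/2g = 3.682 m
Total head H = z + h_f = 48.0 + 3.682 = 51.68 m
P_hyd = ρgQH = 817.0·9.81·0.121·51.68 = 50.12 kW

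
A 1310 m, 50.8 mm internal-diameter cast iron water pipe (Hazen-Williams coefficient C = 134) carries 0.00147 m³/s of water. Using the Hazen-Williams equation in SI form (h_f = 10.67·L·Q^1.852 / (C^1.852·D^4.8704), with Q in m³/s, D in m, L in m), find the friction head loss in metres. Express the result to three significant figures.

h_f = 10.67·1310·0.00147^1.852 / (134^1.852·0.0508^4.8704) = 18.32 m

h_f ≈ 18.3 m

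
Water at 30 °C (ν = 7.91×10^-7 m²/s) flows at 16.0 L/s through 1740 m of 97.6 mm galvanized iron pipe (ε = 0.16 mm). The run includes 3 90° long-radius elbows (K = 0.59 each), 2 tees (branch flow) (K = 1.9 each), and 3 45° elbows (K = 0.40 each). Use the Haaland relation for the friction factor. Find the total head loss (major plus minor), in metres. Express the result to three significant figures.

V = 4Q/(πD²) = 2.139 m/s; V²/2g = 0.2331 m
Re = 2.64×10^5, ε/D = 0.00164 → f = 0.02296 (Haaland)
Major: h_f = f(L/D)·V²/2g = 0.02296·17828·0.2331 = 95.43 m
Minor: ΣK = 6.77; h_m = ΣK·V²/2g = 1.578 m
Total H_L = 95.43 + 1.578 = 97.00 m

H_L ≈ 97.0 m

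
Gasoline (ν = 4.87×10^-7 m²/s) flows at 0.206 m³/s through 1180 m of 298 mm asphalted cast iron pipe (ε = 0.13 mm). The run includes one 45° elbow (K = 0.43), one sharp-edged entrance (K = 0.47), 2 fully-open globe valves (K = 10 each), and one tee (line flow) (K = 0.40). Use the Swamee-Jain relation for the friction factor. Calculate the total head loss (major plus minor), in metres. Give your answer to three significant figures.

V = 4Q/(πD²) = 2.954 m/s; V²/2g = 0.4446 m
Re = 1.81×10^6, ε/D = 4.36×10^-4 → f = 0.01659 (Swamee-Jain)
Major: h_f = f(L/D)·V²/2g = 0.01659·3960·0.4446 = 29.21 m
Minor: ΣK = 21.3; h_m = ΣK·V²/2g = 9.470 m
Total H_L = 29.21 + 9.470 = 38.68 m

H_L ≈ 38.7 m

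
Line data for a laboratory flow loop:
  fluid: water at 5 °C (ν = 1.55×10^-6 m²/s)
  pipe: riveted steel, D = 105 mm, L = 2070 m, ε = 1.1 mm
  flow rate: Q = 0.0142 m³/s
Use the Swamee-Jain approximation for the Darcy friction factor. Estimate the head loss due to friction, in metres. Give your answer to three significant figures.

V = 4Q/(πD²) = 4·0.0142/(π·0.105²) = 1.640 m/s
Re = VD/ν = 1.640·0.105/1.55×10^-6 = 1.11×10^5 → turbulent
ε/D = 1.1/105 = 0.0105
Swamee-Jain: f = 0.03926
h_f = f(L/D)V²/(2g) = 0.03926·(2070/0.105)·1.640²/(2·9.81) = 106.1 m

h_f ≈ 106 m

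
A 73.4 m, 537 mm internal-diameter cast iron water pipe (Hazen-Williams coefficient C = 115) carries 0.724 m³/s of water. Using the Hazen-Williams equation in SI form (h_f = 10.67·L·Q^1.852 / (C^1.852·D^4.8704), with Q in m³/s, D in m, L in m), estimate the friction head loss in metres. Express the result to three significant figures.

h_f ≈ 1.36 m

h_f = 10.67·73.4·0.724^1.852 / (115^1.852·0.537^4.8704) = 1.358 m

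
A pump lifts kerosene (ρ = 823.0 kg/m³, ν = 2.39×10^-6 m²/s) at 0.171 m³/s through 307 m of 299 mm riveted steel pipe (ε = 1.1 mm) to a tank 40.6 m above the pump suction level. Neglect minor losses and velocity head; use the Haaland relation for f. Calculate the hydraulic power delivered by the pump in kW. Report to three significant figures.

V = 4Q/(πD²) = 2.435 m/s; Re = 3.05×10^5; ε/D = 0.00368; f = 0.02814
h_f = f(L/D)V²/2g = 8.733 m
Total head H = z + h_f = 40.6 + 8.733 = 49.33 m
P_hyd = ρgQH = 823.0·9.81·0.171·49.33 = 68.11 kW

P_hyd ≈ 68.1 kW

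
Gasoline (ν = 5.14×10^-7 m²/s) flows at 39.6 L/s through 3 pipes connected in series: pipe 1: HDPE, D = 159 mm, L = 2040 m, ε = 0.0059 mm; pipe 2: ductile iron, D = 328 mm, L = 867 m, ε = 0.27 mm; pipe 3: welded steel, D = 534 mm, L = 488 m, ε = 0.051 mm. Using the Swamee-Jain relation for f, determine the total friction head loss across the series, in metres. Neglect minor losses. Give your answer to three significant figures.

Pipe 1: V = 1.994 m/s, Re = 6.17×10^5, ε/D = 3.71×10^-5, f = 0.01325, h_1 = f(L/D)V²/2g = 34.47 m
Pipe 2: V = 0.4687 m/s, Re = 2.99×10^5, ε/D = 8.23×10^-4, f = 0.01998, h_2 = f(L/D)V²/2g = 0.5912 m
Pipe 3: V = 0.1768 m/s, Re = 1.84×10^5, ε/D = 9.55×10^-5, f = 0.01658, h_3 = f(L/D)V²/2g = 0.02414 m
Series → Q common, losses add: H = Σh = 35.08 m

H ≈ 35.1 m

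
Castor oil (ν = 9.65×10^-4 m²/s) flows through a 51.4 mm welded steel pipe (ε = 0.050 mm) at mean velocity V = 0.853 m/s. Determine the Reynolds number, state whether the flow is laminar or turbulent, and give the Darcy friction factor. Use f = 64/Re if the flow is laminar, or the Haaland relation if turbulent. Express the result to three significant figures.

Re ≈ 45.4; laminar; f = 64/Re ≈ 1.41

Re = VD/ν = 0.8530·0.0514/9.65×10^-4 = 45.4
Re < 2300 → laminar → f = 64/Re = 1.409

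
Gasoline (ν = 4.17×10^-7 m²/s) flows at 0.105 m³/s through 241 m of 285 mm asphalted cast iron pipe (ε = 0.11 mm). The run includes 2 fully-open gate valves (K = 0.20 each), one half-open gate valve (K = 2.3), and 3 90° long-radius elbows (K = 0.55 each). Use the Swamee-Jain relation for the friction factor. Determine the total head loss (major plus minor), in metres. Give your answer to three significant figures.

V = 4Q/(πD²) = 1.646 m/s; V²/2g = 0.1381 m
Re = 1.12×10^6, ε/D = 3.86×10^-4 → f = 0.01641 (Swamee-Jain)
Major: h_f = f(L/D)·V²/2g = 0.01641·845.6·0.1381 = 1.916 m
Minor: ΣK = 4.35; h_m = ΣK·V²/2g = 0.6006 m
Total H_L = 1.916 + 0.6006 = 2.516 m

H_L ≈ 2.52 m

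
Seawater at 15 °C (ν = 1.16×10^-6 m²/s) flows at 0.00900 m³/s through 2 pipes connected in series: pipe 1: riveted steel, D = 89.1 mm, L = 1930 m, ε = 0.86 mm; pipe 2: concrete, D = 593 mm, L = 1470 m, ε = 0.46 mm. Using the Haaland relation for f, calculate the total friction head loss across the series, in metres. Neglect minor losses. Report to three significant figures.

Pipe 1: V = 1.443 m/s, Re = 1.11×10^5, ε/D = 0.00965, f = 0.03804, h_1 = f(L/D)V²/2g = 87.51 m
Pipe 2: V = 0.03259 m/s, Re = 1.67×10^4, ε/D = 7.76×10^-4, f = 0.02828, h_2 = f(L/D)V²/2g = 0.003794 m
Series → Q common, losses add: H = Σh = 87.51 m

H ≈ 87.5 m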